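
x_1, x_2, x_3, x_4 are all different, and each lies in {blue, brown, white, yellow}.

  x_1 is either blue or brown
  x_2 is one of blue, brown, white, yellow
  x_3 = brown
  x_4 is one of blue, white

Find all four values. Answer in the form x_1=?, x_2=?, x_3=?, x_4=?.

x_1=blue, x_2=yellow, x_3=brown, x_4=white

x_3 has just one choice, so x_3 = brown. Eliminate brown elsewhere: x_1, x_2.
x_1's domain is down to {blue}, so x_1 = blue. Strike blue from x_2, x_4.
x_4 must be white (only option left). Remove white from x_2.
x_2 has just one choice, so x_2 = yellow.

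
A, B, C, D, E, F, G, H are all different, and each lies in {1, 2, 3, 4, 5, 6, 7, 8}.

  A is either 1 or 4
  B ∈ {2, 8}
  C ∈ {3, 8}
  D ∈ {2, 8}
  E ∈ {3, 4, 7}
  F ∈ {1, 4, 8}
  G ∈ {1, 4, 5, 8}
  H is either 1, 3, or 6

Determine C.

The 8 variables draw from only 8 values {1, 2, 3, 4, 5, 6, 7, 8}, so each is used; only G can be 5, hence G = 5.
The 7 still-open variables draw from only 7 values {1, 2, 3, 4, 6, 7, 8}, so each is used; only H can be 6, hence H = 6.
The 6 still-open variables together cover exactly {1, 2, 3, 4, 7, 8} — 6 values for 6 variables — and 7 appears only in E's list, so E = 7.
The 5 still-open variables together cover exactly {1, 2, 3, 4, 8} — 5 values for 5 variables — and 3 appears only in C's list, so C = 3.

3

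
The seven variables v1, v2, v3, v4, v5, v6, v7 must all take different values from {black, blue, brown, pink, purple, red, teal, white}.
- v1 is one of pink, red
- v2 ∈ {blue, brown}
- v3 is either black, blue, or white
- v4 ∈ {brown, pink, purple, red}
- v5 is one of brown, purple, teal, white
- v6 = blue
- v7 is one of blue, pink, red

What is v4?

purple

v6's domain is down to {blue}, so v6 = blue. Strike blue from v2, v3, v7.
v2's domain is down to {brown}, so v2 = brown. So v4, v5 can't be brown.
v1 and v7 share exactly the 2 values {pink, red}; by pigeonhole those values go to them, so strike pink, red from v4.
So v4 = purple.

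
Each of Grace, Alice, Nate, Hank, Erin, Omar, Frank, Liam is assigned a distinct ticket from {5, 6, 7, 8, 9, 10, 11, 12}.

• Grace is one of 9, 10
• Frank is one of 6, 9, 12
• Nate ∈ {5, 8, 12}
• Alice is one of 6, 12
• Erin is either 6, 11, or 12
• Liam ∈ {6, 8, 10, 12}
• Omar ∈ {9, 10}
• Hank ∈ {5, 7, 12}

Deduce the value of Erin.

11

The 8 variables together cover exactly {5, 6, 7, 8, 9, 10, 11, 12} — 8 values for 8 variables — and 7 appears only in Hank's list, so Hank = 7.
The 7 still-open variables together cover exactly {5, 6, 8, 9, 10, 11, 12} — 7 values for 7 variables — and 5 appears only in Nate's list, so Nate = 5.
Among the 6 still-open variables, 8 fits only Liam (and all 6 values in {6, 8, 9, 10, 11, 12} must be used), so Liam = 8.
The 5 still-open variables together cover exactly {6, 9, 10, 11, 12} — 5 values for 5 variables — and 11 appears only in Erin's list, so Erin = 11.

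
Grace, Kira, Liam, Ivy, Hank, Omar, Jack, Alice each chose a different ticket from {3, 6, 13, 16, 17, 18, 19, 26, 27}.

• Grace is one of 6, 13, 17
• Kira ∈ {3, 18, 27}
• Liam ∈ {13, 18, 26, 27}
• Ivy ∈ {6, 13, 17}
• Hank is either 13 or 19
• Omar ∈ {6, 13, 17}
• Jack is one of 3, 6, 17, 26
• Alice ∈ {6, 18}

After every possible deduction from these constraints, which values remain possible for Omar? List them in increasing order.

The 8 variables together cover exactly {3, 6, 13, 17, 18, 19, 26, 27} — 8 values for 8 variables — and 19 appears only in Hank's list, so Hank = 19.
The 3 variables Grace, Ivy, Omar are confined to {6, 13, 17}, which locks those values in; drop them from Liam, Jack, Alice.
Alice's domain is down to {18}, so Alice = 18. Eliminate 18 elsewhere: Kira, Liam.
No further eliminations apply; Omar can still be any of 6, 13, 17.

6, 13, 17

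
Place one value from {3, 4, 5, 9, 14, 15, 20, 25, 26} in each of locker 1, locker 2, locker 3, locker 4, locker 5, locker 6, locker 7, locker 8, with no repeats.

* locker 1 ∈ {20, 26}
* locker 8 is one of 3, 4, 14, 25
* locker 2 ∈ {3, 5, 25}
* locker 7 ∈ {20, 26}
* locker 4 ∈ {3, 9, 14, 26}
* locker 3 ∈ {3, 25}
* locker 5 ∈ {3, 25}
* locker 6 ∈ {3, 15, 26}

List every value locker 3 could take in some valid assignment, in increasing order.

The 2 variables locker 1 and locker 7 are confined to {20, 26}, which locks those values in; drop them from locker 4, locker 6.
locker 3 and locker 5 between them cover only {3, 25} — a naked pair. Remove those values from locker 2, locker 4, locker 6, locker 8.
That leaves locker 2 = 5.
locker 6's domain is down to {15}, so locker 6 = 15.
No further eliminations apply; locker 3 can still be any of 3, 25.

3, 25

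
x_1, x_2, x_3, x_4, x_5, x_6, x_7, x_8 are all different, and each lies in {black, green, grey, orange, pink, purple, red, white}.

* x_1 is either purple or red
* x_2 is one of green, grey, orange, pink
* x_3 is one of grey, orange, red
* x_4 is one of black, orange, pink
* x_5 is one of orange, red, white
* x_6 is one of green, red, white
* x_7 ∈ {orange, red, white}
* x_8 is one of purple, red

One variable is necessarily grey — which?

x_3

The 8 variables together cover exactly {black, green, grey, orange, pink, purple, red, white} — 8 values for 8 variables — and black appears only in x_4's list, so x_4 = black.
The 7 still-open variables together cover exactly {green, grey, orange, pink, purple, red, white} — 7 values for 7 variables — and pink appears only in x_2's list, so x_2 = pink.
Among the 6 still-open variables, green fits only x_6 (and all 6 values in {green, grey, orange, purple, red, white} must be used), so x_6 = green.
The 5 still-open variables together cover exactly {grey, orange, purple, red, white} — 5 values for 5 variables — and grey appears only in x_3's list, so x_3 = grey.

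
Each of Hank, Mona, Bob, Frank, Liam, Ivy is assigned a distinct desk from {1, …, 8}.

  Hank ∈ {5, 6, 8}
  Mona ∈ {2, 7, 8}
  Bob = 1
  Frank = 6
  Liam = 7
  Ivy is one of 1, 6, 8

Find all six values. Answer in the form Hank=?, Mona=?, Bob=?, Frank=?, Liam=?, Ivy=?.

Hank=5, Mona=2, Bob=1, Frank=6, Liam=7, Ivy=8

Bob must be 1 (only option left). Eliminate 1 elsewhere: Ivy.
Frank's domain is down to {6}, so Frank = 6. Eliminate 6 elsewhere: Hank, Ivy.
Liam's domain is down to {7}, so Liam = 7. Eliminate 7 elsewhere: Mona.
That leaves Ivy = 8. Eliminate 8 elsewhere: Hank, Mona.
That leaves Hank = 5.
Mona must be 2 (only option left).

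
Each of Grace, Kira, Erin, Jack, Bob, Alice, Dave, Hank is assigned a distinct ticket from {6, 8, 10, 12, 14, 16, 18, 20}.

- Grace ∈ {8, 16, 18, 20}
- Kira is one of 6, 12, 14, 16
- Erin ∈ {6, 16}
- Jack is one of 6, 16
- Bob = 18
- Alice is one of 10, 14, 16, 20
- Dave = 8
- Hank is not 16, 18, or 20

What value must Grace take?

20

Bob's domain is down to {18}, so Bob = 18. So Grace can't be 18.
That leaves Dave = 8. Strike 8 from Grace, Hank.
Erin and Jack between them cover only {6, 16} — a naked pair. Remove those values from Grace, Kira, Alice, Hank.
So Grace = 20.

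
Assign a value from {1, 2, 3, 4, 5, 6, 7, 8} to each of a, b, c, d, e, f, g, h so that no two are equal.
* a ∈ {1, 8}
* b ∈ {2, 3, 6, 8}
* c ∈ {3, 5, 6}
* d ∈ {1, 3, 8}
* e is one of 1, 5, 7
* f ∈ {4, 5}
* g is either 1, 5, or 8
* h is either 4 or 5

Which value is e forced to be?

7

The 8 variables together cover exactly {1, 2, 3, 4, 5, 6, 7, 8} — 8 values for 8 variables — and 2 appears only in b's list, so b = 2.
Among the 7 still-open variables, 6 fits only c (and all 7 values in {1, 3, 4, 5, 6, 7, 8} must be used), so c = 6.
The 6 still-open variables together cover exactly {1, 3, 4, 5, 7, 8} — 6 values for 6 variables — and 3 appears only in d's list, so d = 3.
Among the 5 still-open variables, 7 fits only e (and all 5 values in {1, 4, 5, 7, 8} must be used), so e = 7.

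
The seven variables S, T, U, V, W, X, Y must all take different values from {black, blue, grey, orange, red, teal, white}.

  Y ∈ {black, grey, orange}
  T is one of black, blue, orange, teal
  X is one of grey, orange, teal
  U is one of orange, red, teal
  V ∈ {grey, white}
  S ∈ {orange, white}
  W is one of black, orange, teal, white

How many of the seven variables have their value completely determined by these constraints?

Among the 7 variables, blue fits only T (and all 7 values in {black, blue, grey, orange, red, teal, white} must be used), so T = blue.
The 6 still-open variables together cover exactly {black, grey, orange, red, teal, white} — 6 values for 6 variables — and red appears only in U's list, so U = red.
Determined: T=blue, U=red. The other variables each still have more than one consistent value. That makes 2.

2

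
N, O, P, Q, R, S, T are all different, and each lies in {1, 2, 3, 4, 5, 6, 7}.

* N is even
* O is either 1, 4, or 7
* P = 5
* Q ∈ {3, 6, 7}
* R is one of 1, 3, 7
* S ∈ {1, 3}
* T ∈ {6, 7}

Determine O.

P's domain is down to {5}, so P = 5.
The 6 still-open variables together cover exactly {1, 2, 3, 4, 6, 7} — 6 values for 6 variables — and 2 appears only in N's list, so N = 2.
The 5 still-open variables together cover exactly {1, 3, 4, 6, 7} — 5 values for 5 variables — and 4 appears only in O's list, so O = 4.

4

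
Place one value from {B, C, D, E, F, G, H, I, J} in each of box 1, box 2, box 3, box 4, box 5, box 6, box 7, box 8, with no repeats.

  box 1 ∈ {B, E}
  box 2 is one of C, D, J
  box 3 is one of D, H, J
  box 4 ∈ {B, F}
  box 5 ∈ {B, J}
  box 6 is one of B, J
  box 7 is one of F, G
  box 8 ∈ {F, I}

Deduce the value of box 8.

I

The 2 variables box 5 and box 6 are confined to {B, J}, which locks those values in; drop them from box 1, box 2, box 3, box 4.
box 1's domain is down to {E}, so box 1 = E.
That leaves box 4 = F. Eliminate F elsewhere: box 7, box 8.
So box 8 = I.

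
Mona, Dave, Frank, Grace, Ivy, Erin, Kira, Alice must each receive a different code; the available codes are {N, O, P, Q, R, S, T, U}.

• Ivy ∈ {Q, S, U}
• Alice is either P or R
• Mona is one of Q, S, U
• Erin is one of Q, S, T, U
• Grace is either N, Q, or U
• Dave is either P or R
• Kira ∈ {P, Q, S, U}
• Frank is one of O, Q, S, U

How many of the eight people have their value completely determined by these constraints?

3

Among the 8 variables, N fits only Grace (and all 8 values in {N, O, P, Q, R, S, T, U} must be used), so Grace = N.
The 7 still-open variables draw from only 7 values {O, P, Q, R, S, T, U}, so each is used; only Frank can be O, hence Frank = O.
The 6 still-open variables draw from only 6 values {P, Q, R, S, T, U}, so each is used; only Erin can be T, hence Erin = T.
Dave and Alice between them cover only {P, R} — a naked pair. Remove those values from Kira.
Determined: Frank=O, Grace=N, Erin=T. The other people each still have more than one consistent value. That makes 3.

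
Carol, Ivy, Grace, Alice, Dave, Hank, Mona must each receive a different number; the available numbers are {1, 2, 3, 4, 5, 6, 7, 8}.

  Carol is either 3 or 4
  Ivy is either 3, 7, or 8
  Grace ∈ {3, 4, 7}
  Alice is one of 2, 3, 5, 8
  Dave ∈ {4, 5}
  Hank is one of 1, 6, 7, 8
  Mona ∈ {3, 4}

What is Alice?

2

Carol and Mona between them cover only {3, 4} — a naked pair. Remove those values from Ivy, Grace, Alice, Dave.
That leaves Grace = 7. Eliminate 7 elsewhere: Ivy, Hank.
That leaves Dave = 5. So Alice can't be 5.
Ivy has just one choice, so Ivy = 8. Strike 8 from Alice, Hank.
So Alice = 2.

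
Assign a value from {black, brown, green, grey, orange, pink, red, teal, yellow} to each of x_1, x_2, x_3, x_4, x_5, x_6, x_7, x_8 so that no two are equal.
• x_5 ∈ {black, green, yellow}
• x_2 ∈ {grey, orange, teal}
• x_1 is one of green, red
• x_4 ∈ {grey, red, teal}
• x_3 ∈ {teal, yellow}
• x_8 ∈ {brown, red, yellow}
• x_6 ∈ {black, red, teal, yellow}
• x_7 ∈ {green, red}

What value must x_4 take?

grey

Among the 8 variables, brown fits only x_8 (and all 8 values in {black, brown, green, grey, orange, red, teal, yellow} must be used), so x_8 = brown.
The 7 still-open variables draw from only 7 values {black, green, grey, orange, red, teal, yellow}, so each is used; only x_2 can be orange, hence x_2 = orange.
Among the 6 still-open variables, grey fits only x_4 (and all 6 values in {black, green, grey, red, teal, yellow} must be used), so x_4 = grey.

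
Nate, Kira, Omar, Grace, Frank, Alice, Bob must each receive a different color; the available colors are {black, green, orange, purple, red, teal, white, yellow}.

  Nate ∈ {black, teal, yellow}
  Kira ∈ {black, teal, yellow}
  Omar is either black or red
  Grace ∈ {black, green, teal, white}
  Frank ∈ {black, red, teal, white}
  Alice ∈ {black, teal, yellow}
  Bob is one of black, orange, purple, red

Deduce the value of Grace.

Nate, Kira, Alice between them cover only {black, teal, yellow} — a naked triple. Remove those values from Omar, Grace, Frank, Bob.
Omar's domain is down to {red}, so Omar = red. So Frank, Bob can't be red.
Frank has just one choice, so Frank = white. So Grace can't be white.
So Grace = green.

green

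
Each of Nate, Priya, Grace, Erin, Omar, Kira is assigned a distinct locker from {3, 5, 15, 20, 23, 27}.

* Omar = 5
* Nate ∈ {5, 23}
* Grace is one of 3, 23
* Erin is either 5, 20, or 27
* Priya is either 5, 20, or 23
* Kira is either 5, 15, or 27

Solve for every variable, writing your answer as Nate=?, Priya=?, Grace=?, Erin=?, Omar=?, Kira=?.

Nate=23, Priya=20, Grace=3, Erin=27, Omar=5, Kira=15

Omar must be 5 (only option left). Strike 5 from Nate, Priya, Erin, Kira.
Nate must be 23 (only option left). Remove 23 from Priya, Grace.
Priya has just one choice, so Priya = 20. Eliminate 20 elsewhere: Erin.
Grace's domain is down to {3}, so Grace = 3.
Erin has just one choice, so Erin = 27. Eliminate 27 elsewhere: Kira.
That leaves Kira = 15.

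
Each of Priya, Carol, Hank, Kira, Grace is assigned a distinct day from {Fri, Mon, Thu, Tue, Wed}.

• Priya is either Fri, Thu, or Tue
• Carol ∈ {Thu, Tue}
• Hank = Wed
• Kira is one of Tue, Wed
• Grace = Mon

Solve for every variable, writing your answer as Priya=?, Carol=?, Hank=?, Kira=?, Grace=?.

Priya=Fri, Carol=Thu, Hank=Wed, Kira=Tue, Grace=Mon

Hank's domain is down to {Wed}, so Hank = Wed. Remove Wed from Kira.
Kira has just one choice, so Kira = Tue. Strike Tue from Priya, Carol.
Grace has just one choice, so Grace = Mon.
Carol's domain is down to {Thu}, so Carol = Thu. Eliminate Thu elsewhere: Priya.
Priya must be Fri (only option left).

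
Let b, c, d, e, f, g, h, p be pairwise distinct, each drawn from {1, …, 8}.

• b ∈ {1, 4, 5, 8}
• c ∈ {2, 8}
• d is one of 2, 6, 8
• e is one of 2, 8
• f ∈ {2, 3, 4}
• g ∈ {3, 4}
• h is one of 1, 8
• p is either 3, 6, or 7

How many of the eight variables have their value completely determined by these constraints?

The 8 variables draw from only 8 values {1, 2, 3, 4, 5, 6, 7, 8}, so each is used; only b can be 5, hence b = 5.
The 7 still-open variables draw from only 7 values {1, 2, 3, 4, 6, 7, 8}, so each is used; only h can be 1, hence h = 1.
The 6 still-open variables together cover exactly {2, 3, 4, 6, 7, 8} — 6 values for 6 variables — and 7 appears only in p's list, so p = 7.
The 5 still-open variables draw from only 5 values {2, 3, 4, 6, 8}, so each is used; only d can be 6, hence d = 6.
The 2 variables c and e are confined to {2, 8}, which locks those values in; drop them from f.
Determined: b=5, d=6, h=1, p=7. The other variables each still have more than one consistent value. That makes 4.

4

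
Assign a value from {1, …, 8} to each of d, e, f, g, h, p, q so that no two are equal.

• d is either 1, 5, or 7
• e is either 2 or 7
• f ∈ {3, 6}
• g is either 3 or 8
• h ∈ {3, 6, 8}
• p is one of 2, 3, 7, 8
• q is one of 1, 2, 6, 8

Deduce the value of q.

1

Among the 7 variables, 5 fits only d (and all 7 values in {1, 2, 3, 5, 6, 7, 8} must be used), so d = 5.
The 6 still-open variables draw from only 6 values {1, 2, 3, 6, 7, 8}, so each is used; only q can be 1, hence q = 1.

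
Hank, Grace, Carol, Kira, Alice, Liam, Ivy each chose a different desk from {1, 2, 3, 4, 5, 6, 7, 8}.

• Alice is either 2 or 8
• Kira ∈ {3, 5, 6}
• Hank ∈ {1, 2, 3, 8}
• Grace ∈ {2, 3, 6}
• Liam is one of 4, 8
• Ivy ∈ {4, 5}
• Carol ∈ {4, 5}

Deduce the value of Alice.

2

The 7 variables draw from only 7 values {1, 2, 3, 4, 5, 6, 8}, so each is used; only Hank can be 1, hence Hank = 1.
Carol and Ivy share exactly the 2 values {4, 5}; by pigeonhole those values go to them, so strike 4, 5 from Kira, Liam.
That leaves Liam = 8. So Alice can't be 8.
So Alice = 2.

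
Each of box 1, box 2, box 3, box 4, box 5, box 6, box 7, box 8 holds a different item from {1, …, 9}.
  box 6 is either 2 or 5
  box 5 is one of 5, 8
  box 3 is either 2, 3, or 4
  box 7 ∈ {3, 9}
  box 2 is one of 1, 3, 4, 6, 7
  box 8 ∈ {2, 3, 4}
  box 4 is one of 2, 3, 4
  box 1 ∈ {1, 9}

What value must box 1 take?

box 3, box 4, box 8 share exactly the 3 values {2, 3, 4}; by pigeonhole those values go to them, so strike 2, 3, 4 from box 2, box 6, box 7.
box 6 has just one choice, so box 6 = 5. So box 5 can't be 5.
box 7 has just one choice, so box 7 = 9. Eliminate 9 elsewhere: box 1.
So box 1 = 1.

1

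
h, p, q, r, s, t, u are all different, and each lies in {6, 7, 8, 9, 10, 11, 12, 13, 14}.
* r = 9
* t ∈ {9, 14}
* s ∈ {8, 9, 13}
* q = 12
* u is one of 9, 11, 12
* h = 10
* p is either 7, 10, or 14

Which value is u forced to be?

h has just one choice, so h = 10. So p can't be 10.
q must be 12 (only option left). So u can't be 12.
r's domain is down to {9}, so r = 9. Eliminate 9 elsewhere: s, t, u.
So u = 11.

11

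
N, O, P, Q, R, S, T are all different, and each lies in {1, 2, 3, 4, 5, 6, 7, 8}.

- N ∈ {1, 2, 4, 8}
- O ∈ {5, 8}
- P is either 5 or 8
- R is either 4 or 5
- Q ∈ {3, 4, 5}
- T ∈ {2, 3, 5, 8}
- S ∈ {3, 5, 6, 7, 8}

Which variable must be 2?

T

O and P share exactly the 2 values {5, 8}; by pigeonhole those values go to them, so strike 5, 8 from N, Q, R, S, T.
That leaves R = 4. Strike 4 from N, Q.
Q has just one choice, so Q = 3. Remove 3 from S, T.
So 2 goes to T.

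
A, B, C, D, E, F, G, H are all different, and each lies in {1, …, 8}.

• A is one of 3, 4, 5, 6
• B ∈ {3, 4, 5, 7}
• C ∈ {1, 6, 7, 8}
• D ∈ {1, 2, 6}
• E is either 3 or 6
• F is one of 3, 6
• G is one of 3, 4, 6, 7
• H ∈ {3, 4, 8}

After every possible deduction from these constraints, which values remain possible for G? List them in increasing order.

4, 7

The 8 variables together cover exactly {1, 2, 3, 4, 5, 6, 7, 8} — 8 values for 8 variables — and 2 appears only in D's list, so D = 2.
The 7 still-open variables draw from only 7 values {1, 3, 4, 5, 6, 7, 8}, so each is used; only C can be 1, hence C = 1.
The 6 still-open variables together cover exactly {3, 4, 5, 6, 7, 8} — 6 values for 6 variables — and 8 appears only in H's list, so H = 8.
E and F share exactly the 2 values {3, 6}; by pigeonhole those values go to them, so strike 3, 6 from A, B, G.
No further eliminations apply; G can still be any of 4, 7.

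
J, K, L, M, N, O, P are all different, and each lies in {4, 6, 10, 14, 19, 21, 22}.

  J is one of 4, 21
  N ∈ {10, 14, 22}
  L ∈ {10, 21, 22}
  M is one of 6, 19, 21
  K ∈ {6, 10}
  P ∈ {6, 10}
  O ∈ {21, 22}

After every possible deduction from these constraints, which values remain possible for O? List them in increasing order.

21, 22

The 7 variables draw from only 7 values {4, 6, 10, 14, 19, 21, 22}, so each is used; only J can be 4, hence J = 4.
The 6 still-open variables draw from only 6 values {6, 10, 14, 19, 21, 22}, so each is used; only N can be 14, hence N = 14.
Among the 5 still-open variables, 19 fits only M (and all 5 values in {6, 10, 19, 21, 22} must be used), so M = 19.
The 2 variables K and P are confined to {6, 10}, which locks those values in; drop them from L.
No further eliminations apply; O can still be any of 21, 22.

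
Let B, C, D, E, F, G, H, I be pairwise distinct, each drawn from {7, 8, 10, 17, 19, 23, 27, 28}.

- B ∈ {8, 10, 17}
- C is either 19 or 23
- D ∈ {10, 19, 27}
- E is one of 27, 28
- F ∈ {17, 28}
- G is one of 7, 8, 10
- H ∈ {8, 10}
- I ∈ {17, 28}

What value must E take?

The 8 variables together cover exactly {7, 8, 10, 17, 19, 23, 27, 28} — 8 values for 8 variables — and 7 appears only in G's list, so G = 7.
Among the 7 still-open variables, 23 fits only C (and all 7 values in {8, 10, 17, 19, 23, 27, 28} must be used), so C = 23.
The 6 still-open variables together cover exactly {8, 10, 17, 19, 27, 28} — 6 values for 6 variables — and 19 appears only in D's list, so D = 19.
The 5 still-open variables together cover exactly {8, 10, 17, 27, 28} — 5 values for 5 variables — and 27 appears only in E's list, so E = 27.

27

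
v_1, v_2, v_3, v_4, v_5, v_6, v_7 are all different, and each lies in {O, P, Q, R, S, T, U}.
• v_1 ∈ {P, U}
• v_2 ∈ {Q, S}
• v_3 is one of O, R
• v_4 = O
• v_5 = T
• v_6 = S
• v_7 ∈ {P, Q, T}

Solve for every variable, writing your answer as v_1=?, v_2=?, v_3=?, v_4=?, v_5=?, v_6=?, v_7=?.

v_1=U, v_2=Q, v_3=R, v_4=O, v_5=T, v_6=S, v_7=P

v_4's domain is down to {O}, so v_4 = O. Remove O from v_3.
v_5's domain is down to {T}, so v_5 = T. Strike T from v_7.
v_6's domain is down to {S}, so v_6 = S. Remove S from v_2.
v_2 has just one choice, so v_2 = Q. So v_7 can't be Q.
v_3's domain is down to {R}, so v_3 = R.
v_7 has just one choice, so v_7 = P. Remove P from v_1.
That leaves v_1 = U.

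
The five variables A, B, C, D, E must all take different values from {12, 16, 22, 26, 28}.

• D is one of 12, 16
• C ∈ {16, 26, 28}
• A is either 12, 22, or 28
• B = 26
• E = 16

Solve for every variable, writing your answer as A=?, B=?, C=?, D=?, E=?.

B has just one choice, so B = 26. Strike 26 from C.
E has just one choice, so E = 16. Remove 16 from C, D.
C has just one choice, so C = 28. Strike 28 from A.
D has just one choice, so D = 12. So A can't be 12.
A must be 22 (only option left).

A=22, B=26, C=28, D=12, E=16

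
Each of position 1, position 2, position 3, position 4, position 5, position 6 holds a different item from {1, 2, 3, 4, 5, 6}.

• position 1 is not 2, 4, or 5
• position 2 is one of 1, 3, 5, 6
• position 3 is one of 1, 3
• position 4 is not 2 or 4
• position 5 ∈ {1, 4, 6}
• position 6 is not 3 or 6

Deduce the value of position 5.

Among the 6 variables, 2 fits only position 6 (and all 6 values in {1, 2, 3, 4, 5, 6} must be used), so position 6 = 2.
The 5 still-open variables draw from only 5 values {1, 3, 4, 5, 6}, so each is used; only position 5 can be 4, hence position 5 = 4.

4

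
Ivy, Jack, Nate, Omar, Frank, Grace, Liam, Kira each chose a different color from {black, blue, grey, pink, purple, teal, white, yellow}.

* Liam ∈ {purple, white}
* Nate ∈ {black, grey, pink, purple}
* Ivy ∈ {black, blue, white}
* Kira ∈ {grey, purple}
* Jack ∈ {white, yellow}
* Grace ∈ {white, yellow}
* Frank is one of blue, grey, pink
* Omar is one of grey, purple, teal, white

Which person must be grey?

Kira

The 8 variables together cover exactly {black, blue, grey, pink, purple, teal, white, yellow} — 8 values for 8 variables — and teal appears only in Omar's list, so Omar = teal.
Jack and Grace between them cover only {white, yellow} — a naked pair. Remove those values from Ivy, Liam.
Liam's domain is down to {purple}, so Liam = purple. Eliminate purple elsewhere: Nate, Kira.
So grey goes to Kira.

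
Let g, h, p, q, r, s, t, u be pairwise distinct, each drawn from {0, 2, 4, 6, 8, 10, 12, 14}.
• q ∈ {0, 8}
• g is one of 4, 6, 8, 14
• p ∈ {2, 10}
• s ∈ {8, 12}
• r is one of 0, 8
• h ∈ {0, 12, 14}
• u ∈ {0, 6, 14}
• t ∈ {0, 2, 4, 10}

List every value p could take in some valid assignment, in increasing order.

The 2 variables q and r are confined to {0, 8}, which locks those values in; drop them from g, h, s, t, u.
s must be 12 (only option left). Eliminate 12 elsewhere: h.
h has just one choice, so h = 14. Remove 14 from g, u.
u must be 6 (only option left). Strike 6 from g.
g's domain is down to {4}, so g = 4. So t can't be 4.
No further eliminations apply; p can still be any of 2, 10.

2, 10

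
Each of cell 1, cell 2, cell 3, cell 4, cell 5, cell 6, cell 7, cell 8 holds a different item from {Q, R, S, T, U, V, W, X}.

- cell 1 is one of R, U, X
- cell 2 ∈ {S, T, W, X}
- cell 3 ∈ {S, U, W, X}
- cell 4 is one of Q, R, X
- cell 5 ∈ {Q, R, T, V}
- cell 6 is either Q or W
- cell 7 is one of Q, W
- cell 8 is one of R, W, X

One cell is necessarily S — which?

cell 3

The 8 variables draw from only 8 values {Q, R, S, T, U, V, W, X}, so each is used; only cell 5 can be V, hence cell 5 = V.
Among the 7 still-open variables, T fits only cell 2 (and all 7 values in {Q, R, S, T, U, W, X} must be used), so cell 2 = T.
The 6 still-open variables draw from only 6 values {Q, R, S, U, W, X}, so each is used; only cell 3 can be S, hence cell 3 = S.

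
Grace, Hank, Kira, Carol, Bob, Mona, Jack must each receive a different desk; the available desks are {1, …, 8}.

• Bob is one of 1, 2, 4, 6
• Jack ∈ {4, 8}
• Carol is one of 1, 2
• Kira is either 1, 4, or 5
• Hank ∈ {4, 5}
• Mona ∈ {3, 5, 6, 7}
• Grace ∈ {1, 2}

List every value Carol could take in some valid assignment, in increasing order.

Grace and Carol share exactly the 2 values {1, 2}; by pigeonhole those values go to them, so strike 1, 2 from Kira, Bob.
Hank and Kira between them cover only {4, 5} — a naked pair. Remove those values from Bob, Mona, Jack.
Bob's domain is down to {6}, so Bob = 6. So Mona can't be 6.
Jack's domain is down to {8}, so Jack = 8.
No further eliminations apply; Carol can still be any of 1, 2.

1, 2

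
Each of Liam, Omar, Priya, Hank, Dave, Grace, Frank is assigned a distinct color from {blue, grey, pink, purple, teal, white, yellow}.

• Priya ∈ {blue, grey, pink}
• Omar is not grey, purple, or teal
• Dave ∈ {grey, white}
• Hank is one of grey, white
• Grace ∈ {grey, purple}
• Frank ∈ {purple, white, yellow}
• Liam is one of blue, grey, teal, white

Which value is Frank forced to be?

Among the 7 variables, teal fits only Liam (and all 7 values in {blue, grey, pink, purple, teal, white, yellow} must be used), so Liam = teal.
The 2 variables Hank and Dave are confined to {grey, white}, which locks those values in; drop them from Omar, Priya, Grace, Frank.
That leaves Grace = purple. Strike purple from Frank.
So Frank = yellow.

yellow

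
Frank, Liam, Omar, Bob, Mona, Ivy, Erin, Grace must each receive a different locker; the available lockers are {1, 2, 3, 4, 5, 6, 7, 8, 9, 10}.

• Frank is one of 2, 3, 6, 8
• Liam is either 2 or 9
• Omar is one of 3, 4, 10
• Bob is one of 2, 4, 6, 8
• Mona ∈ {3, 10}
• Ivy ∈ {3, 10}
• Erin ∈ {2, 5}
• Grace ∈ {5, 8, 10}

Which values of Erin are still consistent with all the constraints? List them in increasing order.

The 8 variables together cover exactly {2, 3, 4, 5, 6, 8, 9, 10} — 8 values for 8 variables — and 9 appears only in Liam's list, so Liam = 9.
Mona and Ivy between them cover only {3, 10} — a naked pair. Remove those values from Frank, Omar, Grace.
Omar's domain is down to {4}, so Omar = 4. So Bob can't be 4.
No further eliminations apply; Erin can still be any of 2, 5.

2, 5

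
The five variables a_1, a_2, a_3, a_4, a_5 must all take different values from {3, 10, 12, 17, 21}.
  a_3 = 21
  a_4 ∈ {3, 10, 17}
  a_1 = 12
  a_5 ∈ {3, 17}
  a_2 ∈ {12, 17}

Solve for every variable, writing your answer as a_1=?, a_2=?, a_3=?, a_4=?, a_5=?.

a_1=12, a_2=17, a_3=21, a_4=10, a_5=3

a_1 has just one choice, so a_1 = 12. Eliminate 12 elsewhere: a_2.
a_2 has just one choice, so a_2 = 17. So a_4, a_5 can't be 17.
a_3 has just one choice, so a_3 = 21.
a_5's domain is down to {3}, so a_5 = 3. Eliminate 3 elsewhere: a_4.
a_4 has just one choice, so a_4 = 10.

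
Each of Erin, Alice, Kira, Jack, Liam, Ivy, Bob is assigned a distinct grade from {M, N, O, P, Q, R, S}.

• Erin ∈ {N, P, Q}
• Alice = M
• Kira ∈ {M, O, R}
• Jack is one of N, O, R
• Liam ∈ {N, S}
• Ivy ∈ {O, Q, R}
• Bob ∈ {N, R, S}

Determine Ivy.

Alice's domain is down to {M}, so Alice = M. Remove M from Kira.
Among the 6 still-open variables, P fits only Erin (and all 6 values in {N, O, P, Q, R, S} must be used), so Erin = P.
Among the 5 still-open variables, Q fits only Ivy (and all 5 values in {N, O, Q, R, S} must be used), so Ivy = Q.

Q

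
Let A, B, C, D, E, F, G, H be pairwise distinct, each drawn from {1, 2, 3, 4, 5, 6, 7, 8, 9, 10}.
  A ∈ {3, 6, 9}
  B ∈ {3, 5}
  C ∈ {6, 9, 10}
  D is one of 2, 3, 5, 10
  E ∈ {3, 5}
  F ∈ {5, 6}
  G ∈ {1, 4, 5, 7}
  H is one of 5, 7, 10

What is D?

2

The 2 variables B and E are confined to {3, 5}, which locks those values in; drop them from A, D, F, G, H.
That leaves F = 6. So A, C can't be 6.
That leaves A = 9. Eliminate 9 elsewhere: C.
C must be 10 (only option left). Remove 10 from D, H.
So D = 2.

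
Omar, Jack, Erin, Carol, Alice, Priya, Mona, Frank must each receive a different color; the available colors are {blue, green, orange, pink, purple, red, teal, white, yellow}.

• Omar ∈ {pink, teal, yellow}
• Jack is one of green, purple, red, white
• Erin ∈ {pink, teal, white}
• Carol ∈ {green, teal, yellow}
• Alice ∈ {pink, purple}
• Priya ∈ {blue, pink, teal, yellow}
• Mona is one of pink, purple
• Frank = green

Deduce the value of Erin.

white

Frank has just one choice, so Frank = green. Strike green from Jack, Carol.
The 7 still-open variables together cover exactly {blue, pink, purple, red, teal, white, yellow} — 7 values for 7 variables — and blue appears only in Priya's list, so Priya = blue.
Among the 6 still-open variables, red fits only Jack (and all 6 values in {pink, purple, red, teal, white, yellow} must be used), so Jack = red.
Among the 5 still-open variables, white fits only Erin (and all 5 values in {pink, purple, teal, white, yellow} must be used), so Erin = white.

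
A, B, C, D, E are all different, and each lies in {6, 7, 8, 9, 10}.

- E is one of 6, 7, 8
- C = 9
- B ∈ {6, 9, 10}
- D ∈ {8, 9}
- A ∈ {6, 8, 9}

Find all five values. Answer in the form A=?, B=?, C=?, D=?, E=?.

C has just one choice, so C = 9. Eliminate 9 elsewhere: A, B, D.
That leaves D = 8. Remove 8 from A, E.
A has just one choice, so A = 6. So B, E can't be 6.
B must be 10 (only option left).
E must be 7 (only option left).

A=6, B=10, C=9, D=8, E=7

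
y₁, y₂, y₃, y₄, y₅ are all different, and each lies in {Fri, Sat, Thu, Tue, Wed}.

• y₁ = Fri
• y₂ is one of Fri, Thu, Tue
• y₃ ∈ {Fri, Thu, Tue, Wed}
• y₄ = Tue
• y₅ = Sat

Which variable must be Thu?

y₁'s domain is down to {Fri}, so y₁ = Fri. Eliminate Fri elsewhere: y₂, y₃.
y₄ must be Tue (only option left). Remove Tue from y₂, y₃.
So Thu goes to y₂.

y₂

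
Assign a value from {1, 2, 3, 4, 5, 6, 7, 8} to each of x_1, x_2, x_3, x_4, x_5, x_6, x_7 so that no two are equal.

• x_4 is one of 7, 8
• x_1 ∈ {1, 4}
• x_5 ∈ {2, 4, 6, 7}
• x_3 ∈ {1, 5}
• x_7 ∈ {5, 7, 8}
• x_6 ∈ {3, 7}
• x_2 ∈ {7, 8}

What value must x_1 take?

x_2 and x_4 between them cover only {7, 8} — a naked pair. Remove those values from x_5, x_6, x_7.
x_6 has just one choice, so x_6 = 3.
That leaves x_7 = 5. So x_3 can't be 5.
x_3 must be 1 (only option left). Strike 1 from x_1.
So x_1 = 4.

4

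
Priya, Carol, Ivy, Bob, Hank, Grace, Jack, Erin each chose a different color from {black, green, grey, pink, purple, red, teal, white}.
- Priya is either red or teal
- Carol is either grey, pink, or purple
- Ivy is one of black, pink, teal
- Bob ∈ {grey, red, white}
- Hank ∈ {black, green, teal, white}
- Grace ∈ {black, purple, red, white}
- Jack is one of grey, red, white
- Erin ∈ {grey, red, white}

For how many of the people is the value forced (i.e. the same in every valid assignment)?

2

Among the 8 variables, green fits only Hank (and all 8 values in {black, green, grey, pink, purple, red, teal, white} must be used), so Hank = green.
Bob, Jack, Erin between them cover only {grey, red, white} — a naked triple. Remove those values from Priya, Carol, Grace.
Priya has just one choice, so Priya = teal. So Ivy can't be teal.
Determined: Priya=teal, Hank=green. The other people each still have more than one consistent value. That makes 2.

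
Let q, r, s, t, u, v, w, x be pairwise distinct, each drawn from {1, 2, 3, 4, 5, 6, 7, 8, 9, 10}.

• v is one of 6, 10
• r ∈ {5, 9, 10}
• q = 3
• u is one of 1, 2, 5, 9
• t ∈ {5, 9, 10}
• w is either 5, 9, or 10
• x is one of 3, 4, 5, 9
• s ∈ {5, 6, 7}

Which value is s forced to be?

7

q's domain is down to {3}, so q = 3. Strike 3 from x.
r, t, w share exactly the 3 values {5, 9, 10}; by pigeonhole those values go to them, so strike 5, 9, 10 from s, u, v, x.
v has just one choice, so v = 6. Eliminate 6 elsewhere: s.
So s = 7.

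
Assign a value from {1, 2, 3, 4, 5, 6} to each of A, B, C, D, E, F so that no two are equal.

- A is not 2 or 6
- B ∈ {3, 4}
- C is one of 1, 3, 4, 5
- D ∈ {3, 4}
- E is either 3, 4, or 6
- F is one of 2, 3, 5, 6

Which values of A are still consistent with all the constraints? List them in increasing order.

The 6 variables draw from only 6 values {1, 2, 3, 4, 5, 6}, so each is used; only F can be 2, hence F = 2.
The 5 still-open variables draw from only 5 values {1, 3, 4, 5, 6}, so each is used; only E can be 6, hence E = 6.
B and D share exactly the 2 values {3, 4}; by pigeonhole those values go to them, so strike 3, 4 from A, C.
No further eliminations apply; A can still be any of 1, 5.

1, 5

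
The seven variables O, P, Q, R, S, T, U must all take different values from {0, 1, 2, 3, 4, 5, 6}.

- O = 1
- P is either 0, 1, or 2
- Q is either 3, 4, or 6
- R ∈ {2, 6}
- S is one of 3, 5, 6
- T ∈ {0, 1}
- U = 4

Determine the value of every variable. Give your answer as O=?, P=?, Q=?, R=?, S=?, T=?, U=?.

O must be 1 (only option left). Remove 1 from P, T.
T has just one choice, so T = 0. So P can't be 0.
U must be 4 (only option left). Eliminate 4 elsewhere: Q.
That leaves P = 2. Strike 2 from R.
R's domain is down to {6}, so R = 6. Strike 6 from Q, S.
Q's domain is down to {3}, so Q = 3. Remove 3 from S.
S has just one choice, so S = 5.

O=1, P=2, Q=3, R=6, S=5, T=0, U=4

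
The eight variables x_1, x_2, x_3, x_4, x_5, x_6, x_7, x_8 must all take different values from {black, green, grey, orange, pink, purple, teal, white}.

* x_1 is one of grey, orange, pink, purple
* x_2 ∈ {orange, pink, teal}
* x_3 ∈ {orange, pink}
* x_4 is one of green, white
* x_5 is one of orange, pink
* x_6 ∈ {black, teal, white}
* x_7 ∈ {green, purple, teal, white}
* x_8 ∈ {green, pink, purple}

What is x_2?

Among the 8 variables, black fits only x_6 (and all 8 values in {black, green, grey, orange, pink, purple, teal, white} must be used), so x_6 = black.
The 7 still-open variables draw from only 7 values {green, grey, orange, pink, purple, teal, white}, so each is used; only x_1 can be grey, hence x_1 = grey.
The 2 variables x_3 and x_5 are confined to {orange, pink}, which locks those values in; drop them from x_2, x_8.
So x_2 = teal.

teal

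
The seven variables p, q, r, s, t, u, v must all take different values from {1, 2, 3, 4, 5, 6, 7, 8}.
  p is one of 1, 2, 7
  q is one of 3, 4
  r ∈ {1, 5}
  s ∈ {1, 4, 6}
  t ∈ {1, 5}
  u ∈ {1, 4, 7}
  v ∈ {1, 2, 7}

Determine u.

The 7 variables draw from only 7 values {1, 2, 3, 4, 5, 6, 7}, so each is used; only q can be 3, hence q = 3.
The 6 still-open variables together cover exactly {1, 2, 4, 5, 6, 7} — 6 values for 6 variables — and 6 appears only in s's list, so s = 6.
Among the 5 still-open variables, 4 fits only u (and all 5 values in {1, 2, 4, 5, 7} must be used), so u = 4.

4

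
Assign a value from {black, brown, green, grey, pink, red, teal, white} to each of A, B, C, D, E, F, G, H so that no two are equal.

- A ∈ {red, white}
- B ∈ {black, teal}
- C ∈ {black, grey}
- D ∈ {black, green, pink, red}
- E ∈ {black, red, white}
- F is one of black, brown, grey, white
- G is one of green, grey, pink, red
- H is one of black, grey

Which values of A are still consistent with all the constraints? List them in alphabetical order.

red, white

The 8 variables draw from only 8 values {black, brown, green, grey, pink, red, teal, white}, so each is used; only F can be brown, hence F = brown.
The 7 still-open variables together cover exactly {black, green, grey, pink, red, teal, white} — 7 values for 7 variables — and teal appears only in B's list, so B = teal.
The 2 variables C and H are confined to {black, grey}, which locks those values in; drop them from D, E, G.
A and E between them cover only {red, white} — a naked pair. Remove those values from D, G.
No further eliminations apply; A can still be any of red, white.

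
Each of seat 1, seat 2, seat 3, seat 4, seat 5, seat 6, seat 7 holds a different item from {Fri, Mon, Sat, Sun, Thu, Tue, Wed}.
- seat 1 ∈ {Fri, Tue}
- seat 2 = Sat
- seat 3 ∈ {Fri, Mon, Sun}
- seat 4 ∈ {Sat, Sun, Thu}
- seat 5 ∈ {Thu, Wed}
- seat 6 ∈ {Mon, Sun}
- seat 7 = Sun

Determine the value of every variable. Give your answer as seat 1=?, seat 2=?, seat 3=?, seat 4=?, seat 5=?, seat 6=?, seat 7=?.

seat 2 has just one choice, so seat 2 = Sat. So seat 4 can't be Sat.
seat 7 has just one choice, so seat 7 = Sun. Remove Sun from seat 3, seat 4, seat 6.
seat 4 must be Thu (only option left). Eliminate Thu elsewhere: seat 5.
seat 5 has just one choice, so seat 5 = Wed.
seat 6 has just one choice, so seat 6 = Mon. Strike Mon from seat 3.
seat 3 has just one choice, so seat 3 = Fri. Strike Fri from seat 1.
seat 1 has just one choice, so seat 1 = Tue.

seat 1=Tue, seat 2=Sat, seat 3=Fri, seat 4=Thu, seat 5=Wed, seat 6=Mon, seat 7=Sun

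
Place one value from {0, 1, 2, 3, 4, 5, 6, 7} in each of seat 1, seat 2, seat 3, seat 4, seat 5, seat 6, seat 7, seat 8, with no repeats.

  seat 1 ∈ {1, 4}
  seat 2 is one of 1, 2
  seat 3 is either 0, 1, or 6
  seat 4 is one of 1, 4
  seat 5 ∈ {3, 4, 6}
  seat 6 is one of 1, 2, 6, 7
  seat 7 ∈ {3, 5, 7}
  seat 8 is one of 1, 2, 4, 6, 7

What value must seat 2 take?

The 8 variables together cover exactly {0, 1, 2, 3, 4, 5, 6, 7} — 8 values for 8 variables — and 0 appears only in seat 3's list, so seat 3 = 0.
The 7 still-open variables draw from only 7 values {1, 2, 3, 4, 5, 6, 7}, so each is used; only seat 7 can be 5, hence seat 7 = 5.
Among the 6 still-open variables, 3 fits only seat 5 (and all 6 values in {1, 2, 3, 4, 6, 7} must be used), so seat 5 = 3.
seat 1 and seat 4 share exactly the 2 values {1, 4}; by pigeonhole those values go to them, so strike 1, 4 from seat 2, seat 6, seat 8.
So seat 2 = 2.

2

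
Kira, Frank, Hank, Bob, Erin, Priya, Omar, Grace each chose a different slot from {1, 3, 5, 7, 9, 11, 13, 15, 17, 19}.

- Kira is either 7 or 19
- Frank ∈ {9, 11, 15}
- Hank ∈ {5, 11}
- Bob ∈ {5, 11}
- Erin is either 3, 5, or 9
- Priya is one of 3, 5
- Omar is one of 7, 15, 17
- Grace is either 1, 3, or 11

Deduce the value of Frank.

15

The 2 variables Hank and Bob are confined to {5, 11}, which locks those values in; drop them from Frank, Erin, Priya, Grace.
Priya must be 3 (only option left). Strike 3 from Erin, Grace.
That leaves Grace = 1.
Erin has just one choice, so Erin = 9. Eliminate 9 elsewhere: Frank.
So Frank = 15.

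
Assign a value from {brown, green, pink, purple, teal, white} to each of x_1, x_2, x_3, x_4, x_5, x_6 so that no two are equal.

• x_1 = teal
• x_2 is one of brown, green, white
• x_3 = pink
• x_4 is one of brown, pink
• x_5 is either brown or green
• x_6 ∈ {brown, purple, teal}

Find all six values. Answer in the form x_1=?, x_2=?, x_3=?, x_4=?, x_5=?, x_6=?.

x_1's domain is down to {teal}, so x_1 = teal. Eliminate teal elsewhere: x_6.
x_3 has just one choice, so x_3 = pink. So x_4 can't be pink.
x_4 must be brown (only option left). Strike brown from x_2, x_5, x_6.
x_5 has just one choice, so x_5 = green. Remove green from x_2.
x_6's domain is down to {purple}, so x_6 = purple.
x_2 has just one choice, so x_2 = white.

x_1=teal, x_2=white, x_3=pink, x_4=brown, x_5=green, x_6=purple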